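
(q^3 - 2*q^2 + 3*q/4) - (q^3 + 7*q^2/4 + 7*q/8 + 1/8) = -15*q^2/4 - q/8 - 1/8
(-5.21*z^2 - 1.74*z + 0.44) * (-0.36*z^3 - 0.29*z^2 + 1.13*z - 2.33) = 1.8756*z^5 + 2.1373*z^4 - 5.5411*z^3 + 10.0455*z^2 + 4.5514*z - 1.0252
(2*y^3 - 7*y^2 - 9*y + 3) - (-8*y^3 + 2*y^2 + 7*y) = 10*y^3 - 9*y^2 - 16*y + 3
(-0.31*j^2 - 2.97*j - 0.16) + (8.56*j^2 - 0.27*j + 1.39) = 8.25*j^2 - 3.24*j + 1.23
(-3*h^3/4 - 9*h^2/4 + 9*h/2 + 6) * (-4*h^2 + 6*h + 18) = 3*h^5 + 9*h^4/2 - 45*h^3 - 75*h^2/2 + 117*h + 108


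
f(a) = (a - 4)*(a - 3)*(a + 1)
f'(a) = (a - 4)*(a - 3) + (a - 4)*(a + 1) + (a - 3)*(a + 1) = 3*a^2 - 12*a + 5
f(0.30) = 12.99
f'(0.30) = 1.67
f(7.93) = 173.02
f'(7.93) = 98.49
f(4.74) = 7.39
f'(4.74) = 15.52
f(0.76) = 12.77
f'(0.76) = -2.39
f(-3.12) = -92.38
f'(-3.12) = 71.64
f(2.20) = 4.61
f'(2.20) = -6.88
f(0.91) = 12.33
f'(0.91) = -3.44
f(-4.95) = -281.05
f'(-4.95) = 137.91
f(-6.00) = -450.00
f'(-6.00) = 185.00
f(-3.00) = -84.00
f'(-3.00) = 68.00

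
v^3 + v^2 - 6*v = v*(v - 2)*(v + 3)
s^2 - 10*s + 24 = (s - 6)*(s - 4)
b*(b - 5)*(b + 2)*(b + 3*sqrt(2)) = b^4 - 3*b^3 + 3*sqrt(2)*b^3 - 9*sqrt(2)*b^2 - 10*b^2 - 30*sqrt(2)*b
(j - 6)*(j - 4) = j^2 - 10*j + 24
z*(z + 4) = z^2 + 4*z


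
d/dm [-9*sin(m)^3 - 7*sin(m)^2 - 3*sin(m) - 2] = (-14*sin(m) + 27*cos(m)^2 - 30)*cos(m)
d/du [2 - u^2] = -2*u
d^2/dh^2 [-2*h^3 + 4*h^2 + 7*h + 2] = 8 - 12*h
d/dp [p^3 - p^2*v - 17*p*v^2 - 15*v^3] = 3*p^2 - 2*p*v - 17*v^2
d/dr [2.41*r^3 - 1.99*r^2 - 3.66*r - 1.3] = 7.23*r^2 - 3.98*r - 3.66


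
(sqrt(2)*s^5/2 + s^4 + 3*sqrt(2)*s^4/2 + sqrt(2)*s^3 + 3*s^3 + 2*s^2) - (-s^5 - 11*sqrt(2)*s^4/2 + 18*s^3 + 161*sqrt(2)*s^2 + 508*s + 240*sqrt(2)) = sqrt(2)*s^5/2 + s^5 + s^4 + 7*sqrt(2)*s^4 - 15*s^3 + sqrt(2)*s^3 - 161*sqrt(2)*s^2 + 2*s^2 - 508*s - 240*sqrt(2)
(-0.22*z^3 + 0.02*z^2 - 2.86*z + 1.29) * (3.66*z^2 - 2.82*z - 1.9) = -0.8052*z^5 + 0.6936*z^4 - 10.106*z^3 + 12.7486*z^2 + 1.7962*z - 2.451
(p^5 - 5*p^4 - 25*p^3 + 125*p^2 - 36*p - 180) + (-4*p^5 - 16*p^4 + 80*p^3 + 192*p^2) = -3*p^5 - 21*p^4 + 55*p^3 + 317*p^2 - 36*p - 180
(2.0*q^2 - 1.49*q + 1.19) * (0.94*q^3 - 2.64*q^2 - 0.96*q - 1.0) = 1.88*q^5 - 6.6806*q^4 + 3.1322*q^3 - 3.7112*q^2 + 0.3476*q - 1.19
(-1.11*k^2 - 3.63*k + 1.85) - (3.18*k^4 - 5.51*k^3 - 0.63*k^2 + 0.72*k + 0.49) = -3.18*k^4 + 5.51*k^3 - 0.48*k^2 - 4.35*k + 1.36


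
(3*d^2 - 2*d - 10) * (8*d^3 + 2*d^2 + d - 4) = 24*d^5 - 10*d^4 - 81*d^3 - 34*d^2 - 2*d + 40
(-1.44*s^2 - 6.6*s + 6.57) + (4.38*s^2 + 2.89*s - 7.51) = 2.94*s^2 - 3.71*s - 0.94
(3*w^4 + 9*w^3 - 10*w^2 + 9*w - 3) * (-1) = -3*w^4 - 9*w^3 + 10*w^2 - 9*w + 3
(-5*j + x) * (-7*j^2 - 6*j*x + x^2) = 35*j^3 + 23*j^2*x - 11*j*x^2 + x^3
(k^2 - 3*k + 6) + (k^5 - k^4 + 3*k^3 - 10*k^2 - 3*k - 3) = k^5 - k^4 + 3*k^3 - 9*k^2 - 6*k + 3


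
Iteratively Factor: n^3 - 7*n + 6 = (n + 3)*(n^2 - 3*n + 2) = (n - 1)*(n + 3)*(n - 2)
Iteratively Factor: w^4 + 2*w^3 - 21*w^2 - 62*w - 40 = (w + 4)*(w^3 - 2*w^2 - 13*w - 10) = (w + 1)*(w + 4)*(w^2 - 3*w - 10) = (w + 1)*(w + 2)*(w + 4)*(w - 5)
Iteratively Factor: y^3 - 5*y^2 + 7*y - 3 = (y - 1)*(y^2 - 4*y + 3) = (y - 3)*(y - 1)*(y - 1)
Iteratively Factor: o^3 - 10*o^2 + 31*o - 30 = (o - 5)*(o^2 - 5*o + 6) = (o - 5)*(o - 3)*(o - 2)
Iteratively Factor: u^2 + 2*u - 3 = (u - 1)*(u + 3)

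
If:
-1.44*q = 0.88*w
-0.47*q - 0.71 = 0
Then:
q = -1.51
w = 2.47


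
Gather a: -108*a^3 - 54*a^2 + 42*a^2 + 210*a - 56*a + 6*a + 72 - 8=-108*a^3 - 12*a^2 + 160*a + 64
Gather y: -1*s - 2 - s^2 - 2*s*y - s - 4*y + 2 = -s^2 - 2*s + y*(-2*s - 4)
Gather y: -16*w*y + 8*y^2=-16*w*y + 8*y^2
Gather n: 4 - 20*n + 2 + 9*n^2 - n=9*n^2 - 21*n + 6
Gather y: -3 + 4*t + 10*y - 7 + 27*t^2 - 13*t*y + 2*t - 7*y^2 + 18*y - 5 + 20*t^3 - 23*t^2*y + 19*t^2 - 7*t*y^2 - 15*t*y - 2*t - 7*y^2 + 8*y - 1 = 20*t^3 + 46*t^2 + 4*t + y^2*(-7*t - 14) + y*(-23*t^2 - 28*t + 36) - 16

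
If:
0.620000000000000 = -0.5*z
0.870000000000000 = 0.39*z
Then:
No Solution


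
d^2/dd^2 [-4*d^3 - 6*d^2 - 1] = -24*d - 12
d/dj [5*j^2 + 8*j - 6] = 10*j + 8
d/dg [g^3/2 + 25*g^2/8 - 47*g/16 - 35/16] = 3*g^2/2 + 25*g/4 - 47/16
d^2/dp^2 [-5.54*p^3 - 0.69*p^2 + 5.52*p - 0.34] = -33.24*p - 1.38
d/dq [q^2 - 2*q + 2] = 2*q - 2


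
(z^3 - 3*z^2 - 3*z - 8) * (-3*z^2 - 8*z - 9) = -3*z^5 + z^4 + 24*z^3 + 75*z^2 + 91*z + 72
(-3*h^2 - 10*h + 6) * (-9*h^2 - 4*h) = 27*h^4 + 102*h^3 - 14*h^2 - 24*h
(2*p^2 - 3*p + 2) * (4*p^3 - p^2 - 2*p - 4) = 8*p^5 - 14*p^4 + 7*p^3 - 4*p^2 + 8*p - 8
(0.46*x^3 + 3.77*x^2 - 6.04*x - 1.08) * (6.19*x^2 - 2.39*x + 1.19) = 2.8474*x^5 + 22.2369*x^4 - 45.8505*x^3 + 12.2367*x^2 - 4.6064*x - 1.2852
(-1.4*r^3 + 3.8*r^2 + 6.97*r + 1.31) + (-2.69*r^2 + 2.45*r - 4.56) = -1.4*r^3 + 1.11*r^2 + 9.42*r - 3.25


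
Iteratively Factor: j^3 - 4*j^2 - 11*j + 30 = (j + 3)*(j^2 - 7*j + 10) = (j - 2)*(j + 3)*(j - 5)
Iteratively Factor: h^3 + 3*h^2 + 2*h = (h + 2)*(h^2 + h) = h*(h + 2)*(h + 1)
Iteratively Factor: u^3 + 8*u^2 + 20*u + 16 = (u + 4)*(u^2 + 4*u + 4) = (u + 2)*(u + 4)*(u + 2)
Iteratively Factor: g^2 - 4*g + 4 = (g - 2)*(g - 2)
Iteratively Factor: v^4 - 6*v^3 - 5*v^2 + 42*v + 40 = (v + 1)*(v^3 - 7*v^2 + 2*v + 40) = (v - 5)*(v + 1)*(v^2 - 2*v - 8) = (v - 5)*(v + 1)*(v + 2)*(v - 4)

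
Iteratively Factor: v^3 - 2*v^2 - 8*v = (v + 2)*(v^2 - 4*v) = v*(v + 2)*(v - 4)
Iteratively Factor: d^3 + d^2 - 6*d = (d)*(d^2 + d - 6) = d*(d - 2)*(d + 3)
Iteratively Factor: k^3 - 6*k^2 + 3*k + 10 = (k - 2)*(k^2 - 4*k - 5) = (k - 2)*(k + 1)*(k - 5)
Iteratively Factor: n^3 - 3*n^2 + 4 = (n + 1)*(n^2 - 4*n + 4) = (n - 2)*(n + 1)*(n - 2)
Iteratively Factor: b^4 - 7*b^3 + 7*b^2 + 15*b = (b - 5)*(b^3 - 2*b^2 - 3*b) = (b - 5)*(b - 3)*(b^2 + b) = (b - 5)*(b - 3)*(b + 1)*(b)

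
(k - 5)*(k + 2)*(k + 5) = k^3 + 2*k^2 - 25*k - 50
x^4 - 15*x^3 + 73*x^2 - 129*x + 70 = (x - 7)*(x - 5)*(x - 2)*(x - 1)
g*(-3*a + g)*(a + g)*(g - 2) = -3*a^2*g^2 + 6*a^2*g - 2*a*g^3 + 4*a*g^2 + g^4 - 2*g^3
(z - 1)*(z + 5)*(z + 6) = z^3 + 10*z^2 + 19*z - 30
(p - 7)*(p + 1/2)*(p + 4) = p^3 - 5*p^2/2 - 59*p/2 - 14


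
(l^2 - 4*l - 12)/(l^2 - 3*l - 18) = (l + 2)/(l + 3)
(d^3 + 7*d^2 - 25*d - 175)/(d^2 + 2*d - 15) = (d^2 + 2*d - 35)/(d - 3)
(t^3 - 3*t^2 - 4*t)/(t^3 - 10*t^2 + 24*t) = (t + 1)/(t - 6)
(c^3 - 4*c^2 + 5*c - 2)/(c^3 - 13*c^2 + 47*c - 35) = (c^2 - 3*c + 2)/(c^2 - 12*c + 35)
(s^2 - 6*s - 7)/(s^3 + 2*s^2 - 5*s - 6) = (s - 7)/(s^2 + s - 6)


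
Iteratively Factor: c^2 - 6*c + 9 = (c - 3)*(c - 3)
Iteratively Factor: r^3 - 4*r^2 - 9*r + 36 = (r - 4)*(r^2 - 9) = (r - 4)*(r + 3)*(r - 3)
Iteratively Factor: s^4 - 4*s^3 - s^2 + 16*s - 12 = (s + 2)*(s^3 - 6*s^2 + 11*s - 6) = (s - 2)*(s + 2)*(s^2 - 4*s + 3) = (s - 3)*(s - 2)*(s + 2)*(s - 1)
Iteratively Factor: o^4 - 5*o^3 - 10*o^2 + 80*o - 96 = (o + 4)*(o^3 - 9*o^2 + 26*o - 24) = (o - 2)*(o + 4)*(o^2 - 7*o + 12) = (o - 4)*(o - 2)*(o + 4)*(o - 3)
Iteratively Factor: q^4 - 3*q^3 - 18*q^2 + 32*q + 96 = (q + 2)*(q^3 - 5*q^2 - 8*q + 48) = (q - 4)*(q + 2)*(q^2 - q - 12) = (q - 4)^2*(q + 2)*(q + 3)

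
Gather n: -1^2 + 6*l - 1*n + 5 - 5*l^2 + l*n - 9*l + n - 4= -5*l^2 + l*n - 3*l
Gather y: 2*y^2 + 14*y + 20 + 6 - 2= 2*y^2 + 14*y + 24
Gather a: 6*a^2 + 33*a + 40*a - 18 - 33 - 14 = 6*a^2 + 73*a - 65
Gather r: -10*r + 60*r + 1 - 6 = 50*r - 5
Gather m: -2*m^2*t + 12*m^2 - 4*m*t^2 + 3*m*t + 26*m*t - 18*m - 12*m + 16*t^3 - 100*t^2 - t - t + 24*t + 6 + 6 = m^2*(12 - 2*t) + m*(-4*t^2 + 29*t - 30) + 16*t^3 - 100*t^2 + 22*t + 12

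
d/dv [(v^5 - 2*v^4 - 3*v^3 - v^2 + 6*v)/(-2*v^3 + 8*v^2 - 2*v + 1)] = (-4*v^7 + 28*v^6 - 40*v^5 - 9*v^4 + 28*v^3 - 55*v^2 - 2*v + 6)/(4*v^6 - 32*v^5 + 72*v^4 - 36*v^3 + 20*v^2 - 4*v + 1)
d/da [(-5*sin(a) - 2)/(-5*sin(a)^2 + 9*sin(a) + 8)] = (-20*sin(a) + 25*cos(a)^2 - 47)*cos(a)/(5*sin(a)^2 - 9*sin(a) - 8)^2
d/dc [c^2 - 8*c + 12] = 2*c - 8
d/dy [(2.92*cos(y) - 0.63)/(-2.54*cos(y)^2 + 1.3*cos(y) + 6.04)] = (-7.4168*cos(y)^2 + 3.2004*cos(y) - 18.4558)*sin(y)/(6.4516*cos(y)^4 - 6.604*cos(y)^3 - 28.9932*cos(y)^2 + 15.704*cos(y) + 36.4816)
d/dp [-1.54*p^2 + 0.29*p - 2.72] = 0.29 - 3.08*p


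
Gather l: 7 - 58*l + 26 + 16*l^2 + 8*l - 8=16*l^2 - 50*l + 25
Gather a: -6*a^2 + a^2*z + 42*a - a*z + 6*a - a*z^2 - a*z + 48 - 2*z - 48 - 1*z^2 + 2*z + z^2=a^2*(z - 6) + a*(-z^2 - 2*z + 48)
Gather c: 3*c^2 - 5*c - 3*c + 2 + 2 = 3*c^2 - 8*c + 4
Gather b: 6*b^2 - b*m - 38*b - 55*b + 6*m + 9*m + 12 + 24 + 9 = 6*b^2 + b*(-m - 93) + 15*m + 45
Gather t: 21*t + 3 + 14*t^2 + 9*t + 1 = 14*t^2 + 30*t + 4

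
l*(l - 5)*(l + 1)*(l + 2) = l^4 - 2*l^3 - 13*l^2 - 10*l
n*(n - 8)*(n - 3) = n^3 - 11*n^2 + 24*n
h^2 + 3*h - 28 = (h - 4)*(h + 7)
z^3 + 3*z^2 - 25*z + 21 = (z - 3)*(z - 1)*(z + 7)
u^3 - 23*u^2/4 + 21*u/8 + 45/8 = (u - 5)*(u - 3/2)*(u + 3/4)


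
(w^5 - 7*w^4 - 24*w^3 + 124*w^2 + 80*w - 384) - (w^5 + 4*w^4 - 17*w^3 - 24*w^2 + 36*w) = -11*w^4 - 7*w^3 + 148*w^2 + 44*w - 384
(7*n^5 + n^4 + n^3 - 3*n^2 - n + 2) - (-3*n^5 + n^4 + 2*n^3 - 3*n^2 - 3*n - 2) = 10*n^5 - n^3 + 2*n + 4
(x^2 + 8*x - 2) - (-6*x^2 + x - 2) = 7*x^2 + 7*x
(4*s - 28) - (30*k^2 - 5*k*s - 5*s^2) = -30*k^2 + 5*k*s + 5*s^2 + 4*s - 28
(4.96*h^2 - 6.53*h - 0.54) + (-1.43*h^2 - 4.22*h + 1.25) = 3.53*h^2 - 10.75*h + 0.71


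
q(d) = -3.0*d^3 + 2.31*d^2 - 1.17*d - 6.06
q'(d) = -9.0*d^2 + 4.62*d - 1.17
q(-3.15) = 114.31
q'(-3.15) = -105.03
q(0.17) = -6.21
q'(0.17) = -0.64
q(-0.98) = 0.13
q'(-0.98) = -14.34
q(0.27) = -6.27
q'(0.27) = -0.58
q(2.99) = -69.10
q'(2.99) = -67.82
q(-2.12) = 35.39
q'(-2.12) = -51.41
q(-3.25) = 125.13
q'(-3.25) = -111.25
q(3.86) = -148.70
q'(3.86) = -117.43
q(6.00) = -577.92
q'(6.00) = -297.45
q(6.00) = -577.92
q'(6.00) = -297.45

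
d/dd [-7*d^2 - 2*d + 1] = -14*d - 2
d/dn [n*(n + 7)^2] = (n + 7)*(3*n + 7)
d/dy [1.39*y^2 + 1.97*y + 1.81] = 2.78*y + 1.97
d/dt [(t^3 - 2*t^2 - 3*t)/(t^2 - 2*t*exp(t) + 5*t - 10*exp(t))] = (-t*(-t^2 + 2*t + 3)*(2*t*exp(t) - 2*t + 12*exp(t) - 5) + (3*t^2 - 4*t - 3)*(t^2 - 2*t*exp(t) + 5*t - 10*exp(t)))/(t^2 - 2*t*exp(t) + 5*t - 10*exp(t))^2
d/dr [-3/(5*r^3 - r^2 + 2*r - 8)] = 3*(15*r^2 - 2*r + 2)/(5*r^3 - r^2 + 2*r - 8)^2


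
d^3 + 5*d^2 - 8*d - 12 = (d - 2)*(d + 1)*(d + 6)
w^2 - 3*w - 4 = (w - 4)*(w + 1)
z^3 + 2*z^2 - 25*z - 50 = (z - 5)*(z + 2)*(z + 5)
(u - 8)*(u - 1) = u^2 - 9*u + 8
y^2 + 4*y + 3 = (y + 1)*(y + 3)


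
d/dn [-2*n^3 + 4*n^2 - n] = -6*n^2 + 8*n - 1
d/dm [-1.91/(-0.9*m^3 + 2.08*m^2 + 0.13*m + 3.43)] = (-5.157*m^2 + 7.9456*m + 0.2483)/(-0.9*m^3 + 2.08*m^2 + 0.13*m + 3.43)^2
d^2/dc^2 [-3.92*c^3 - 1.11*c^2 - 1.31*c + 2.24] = -23.52*c - 2.22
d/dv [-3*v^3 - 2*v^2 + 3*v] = -9*v^2 - 4*v + 3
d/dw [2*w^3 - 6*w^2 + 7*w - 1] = 6*w^2 - 12*w + 7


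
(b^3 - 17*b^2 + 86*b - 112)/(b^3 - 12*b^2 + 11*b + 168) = (b - 2)/(b + 3)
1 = 1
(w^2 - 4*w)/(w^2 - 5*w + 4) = w/(w - 1)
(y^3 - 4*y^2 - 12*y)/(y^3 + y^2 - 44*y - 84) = y*(y - 6)/(y^2 - y - 42)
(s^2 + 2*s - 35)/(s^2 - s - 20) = (s + 7)/(s + 4)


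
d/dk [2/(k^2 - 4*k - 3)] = 4*(2 - k)/(-k^2 + 4*k + 3)^2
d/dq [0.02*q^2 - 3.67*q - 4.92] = 0.04*q - 3.67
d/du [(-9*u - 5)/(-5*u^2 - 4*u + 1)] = (-45*u^2 - 50*u - 29)/(25*u^4 + 40*u^3 + 6*u^2 - 8*u + 1)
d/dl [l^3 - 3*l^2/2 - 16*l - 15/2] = 3*l^2 - 3*l - 16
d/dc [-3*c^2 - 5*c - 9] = -6*c - 5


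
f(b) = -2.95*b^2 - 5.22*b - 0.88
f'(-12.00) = 65.58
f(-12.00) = -363.04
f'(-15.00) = 83.28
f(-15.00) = -586.33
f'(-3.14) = 13.31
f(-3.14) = -13.58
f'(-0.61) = -1.62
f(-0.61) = 1.21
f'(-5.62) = 27.94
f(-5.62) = -64.72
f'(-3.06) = 12.83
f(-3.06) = -12.53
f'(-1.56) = 3.98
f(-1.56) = 0.08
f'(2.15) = -17.90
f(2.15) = -25.74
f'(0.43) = -7.76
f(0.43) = -3.67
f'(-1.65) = 4.52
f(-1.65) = -0.30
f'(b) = -5.9*b - 5.22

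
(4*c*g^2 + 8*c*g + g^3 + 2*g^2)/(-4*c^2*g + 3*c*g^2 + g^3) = (-g - 2)/(c - g)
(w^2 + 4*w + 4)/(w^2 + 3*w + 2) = (w + 2)/(w + 1)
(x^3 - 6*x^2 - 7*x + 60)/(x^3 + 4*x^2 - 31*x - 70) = (x^2 - x - 12)/(x^2 + 9*x + 14)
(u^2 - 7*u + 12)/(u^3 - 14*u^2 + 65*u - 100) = (u - 3)/(u^2 - 10*u + 25)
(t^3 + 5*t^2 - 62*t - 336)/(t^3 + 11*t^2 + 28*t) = (t^2 - 2*t - 48)/(t*(t + 4))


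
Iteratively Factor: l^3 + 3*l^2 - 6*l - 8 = (l + 4)*(l^2 - l - 2) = (l - 2)*(l + 4)*(l + 1)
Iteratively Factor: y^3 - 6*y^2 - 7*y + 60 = (y - 5)*(y^2 - y - 12) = (y - 5)*(y - 4)*(y + 3)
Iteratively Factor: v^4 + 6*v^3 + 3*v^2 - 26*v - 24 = (v + 3)*(v^3 + 3*v^2 - 6*v - 8) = (v - 2)*(v + 3)*(v^2 + 5*v + 4) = (v - 2)*(v + 1)*(v + 3)*(v + 4)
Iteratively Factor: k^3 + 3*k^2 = (k)*(k^2 + 3*k) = k*(k + 3)*(k)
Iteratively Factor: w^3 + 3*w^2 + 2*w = (w + 1)*(w^2 + 2*w) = (w + 1)*(w + 2)*(w)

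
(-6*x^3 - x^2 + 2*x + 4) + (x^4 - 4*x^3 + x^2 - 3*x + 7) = x^4 - 10*x^3 - x + 11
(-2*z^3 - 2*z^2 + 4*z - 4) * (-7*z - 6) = 14*z^4 + 26*z^3 - 16*z^2 + 4*z + 24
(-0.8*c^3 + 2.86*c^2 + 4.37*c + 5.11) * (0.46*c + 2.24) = -0.368*c^4 - 0.4764*c^3 + 8.4166*c^2 + 12.1394*c + 11.4464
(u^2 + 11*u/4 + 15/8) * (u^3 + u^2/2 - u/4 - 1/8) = u^5 + 13*u^4/4 + 3*u^3 + u^2/8 - 13*u/16 - 15/64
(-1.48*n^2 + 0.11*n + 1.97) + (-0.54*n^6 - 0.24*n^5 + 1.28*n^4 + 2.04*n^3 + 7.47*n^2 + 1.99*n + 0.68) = -0.54*n^6 - 0.24*n^5 + 1.28*n^4 + 2.04*n^3 + 5.99*n^2 + 2.1*n + 2.65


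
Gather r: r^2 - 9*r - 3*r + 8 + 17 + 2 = r^2 - 12*r + 27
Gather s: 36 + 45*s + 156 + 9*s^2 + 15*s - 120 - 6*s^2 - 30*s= 3*s^2 + 30*s + 72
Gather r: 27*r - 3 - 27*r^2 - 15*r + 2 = -27*r^2 + 12*r - 1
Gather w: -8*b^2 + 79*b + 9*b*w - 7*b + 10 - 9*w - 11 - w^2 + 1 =-8*b^2 + 72*b - w^2 + w*(9*b - 9)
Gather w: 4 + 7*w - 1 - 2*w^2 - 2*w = -2*w^2 + 5*w + 3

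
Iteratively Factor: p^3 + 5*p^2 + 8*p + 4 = (p + 2)*(p^2 + 3*p + 2) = (p + 1)*(p + 2)*(p + 2)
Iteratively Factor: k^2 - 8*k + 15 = (k - 5)*(k - 3)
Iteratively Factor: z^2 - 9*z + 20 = (z - 4)*(z - 5)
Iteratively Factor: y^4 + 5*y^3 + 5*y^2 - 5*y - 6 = (y + 3)*(y^3 + 2*y^2 - y - 2) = (y + 1)*(y + 3)*(y^2 + y - 2) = (y + 1)*(y + 2)*(y + 3)*(y - 1)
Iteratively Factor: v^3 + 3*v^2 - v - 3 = (v - 1)*(v^2 + 4*v + 3) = (v - 1)*(v + 3)*(v + 1)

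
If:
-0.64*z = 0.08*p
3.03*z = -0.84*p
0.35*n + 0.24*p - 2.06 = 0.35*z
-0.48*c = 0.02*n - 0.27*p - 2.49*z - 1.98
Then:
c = 3.88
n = 5.89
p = 0.00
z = 0.00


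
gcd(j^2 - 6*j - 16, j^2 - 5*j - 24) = j - 8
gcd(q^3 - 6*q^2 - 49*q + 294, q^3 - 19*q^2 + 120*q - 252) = q^2 - 13*q + 42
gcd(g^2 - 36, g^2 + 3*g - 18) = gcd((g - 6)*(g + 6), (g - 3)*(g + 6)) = g + 6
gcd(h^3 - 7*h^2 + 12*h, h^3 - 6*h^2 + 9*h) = h^2 - 3*h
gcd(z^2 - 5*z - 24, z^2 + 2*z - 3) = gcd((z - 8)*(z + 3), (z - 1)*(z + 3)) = z + 3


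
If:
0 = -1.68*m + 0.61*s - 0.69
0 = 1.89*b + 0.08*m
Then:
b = 0.017384731670446 - 0.0153691106072058*s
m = 0.363095238095238*s - 0.410714285714286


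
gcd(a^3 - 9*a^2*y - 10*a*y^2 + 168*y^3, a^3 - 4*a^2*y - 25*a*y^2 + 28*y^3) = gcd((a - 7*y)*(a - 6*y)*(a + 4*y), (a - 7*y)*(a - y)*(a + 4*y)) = -a^2 + 3*a*y + 28*y^2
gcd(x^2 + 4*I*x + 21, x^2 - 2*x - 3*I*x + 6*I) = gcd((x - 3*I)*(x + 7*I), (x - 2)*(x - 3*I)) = x - 3*I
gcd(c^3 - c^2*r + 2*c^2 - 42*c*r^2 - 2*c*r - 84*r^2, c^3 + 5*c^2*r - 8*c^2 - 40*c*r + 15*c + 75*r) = 1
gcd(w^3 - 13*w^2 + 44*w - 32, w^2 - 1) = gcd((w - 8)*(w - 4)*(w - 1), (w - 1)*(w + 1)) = w - 1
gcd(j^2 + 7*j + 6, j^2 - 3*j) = 1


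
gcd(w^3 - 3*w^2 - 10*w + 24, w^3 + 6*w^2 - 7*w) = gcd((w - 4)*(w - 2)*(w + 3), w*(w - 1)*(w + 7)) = 1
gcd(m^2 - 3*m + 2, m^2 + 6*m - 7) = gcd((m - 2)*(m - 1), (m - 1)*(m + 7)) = m - 1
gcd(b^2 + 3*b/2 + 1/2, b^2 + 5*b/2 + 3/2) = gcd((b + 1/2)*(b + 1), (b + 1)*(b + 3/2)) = b + 1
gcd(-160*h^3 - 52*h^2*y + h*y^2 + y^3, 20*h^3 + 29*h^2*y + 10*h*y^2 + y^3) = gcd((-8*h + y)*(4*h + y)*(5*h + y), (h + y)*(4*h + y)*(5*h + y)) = 20*h^2 + 9*h*y + y^2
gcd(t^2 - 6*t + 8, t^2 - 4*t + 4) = t - 2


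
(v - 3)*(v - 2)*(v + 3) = v^3 - 2*v^2 - 9*v + 18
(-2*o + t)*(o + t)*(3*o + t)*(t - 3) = -6*o^3*t + 18*o^3 - 5*o^2*t^2 + 15*o^2*t + 2*o*t^3 - 6*o*t^2 + t^4 - 3*t^3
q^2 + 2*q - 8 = (q - 2)*(q + 4)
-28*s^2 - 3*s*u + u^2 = (-7*s + u)*(4*s + u)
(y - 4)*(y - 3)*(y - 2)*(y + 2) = y^4 - 7*y^3 + 8*y^2 + 28*y - 48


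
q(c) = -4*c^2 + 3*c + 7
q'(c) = 3 - 8*c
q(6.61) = -147.94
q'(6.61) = -49.88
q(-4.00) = -69.00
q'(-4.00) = 35.00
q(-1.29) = -3.53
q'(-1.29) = 13.32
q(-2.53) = -26.19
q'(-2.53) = 23.24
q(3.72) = -37.19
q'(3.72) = -26.76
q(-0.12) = 6.58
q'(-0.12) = 3.96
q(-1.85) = -12.24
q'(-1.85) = 17.80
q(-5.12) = -113.22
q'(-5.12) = 43.96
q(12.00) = -533.00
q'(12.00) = -93.00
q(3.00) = -20.00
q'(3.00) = -21.00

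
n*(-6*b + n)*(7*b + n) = -42*b^2*n + b*n^2 + n^3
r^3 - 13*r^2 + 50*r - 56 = (r - 7)*(r - 4)*(r - 2)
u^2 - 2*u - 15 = (u - 5)*(u + 3)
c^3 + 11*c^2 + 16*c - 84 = (c - 2)*(c + 6)*(c + 7)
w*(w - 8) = w^2 - 8*w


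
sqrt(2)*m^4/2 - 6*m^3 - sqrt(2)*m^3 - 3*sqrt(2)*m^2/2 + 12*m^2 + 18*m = m*(m - 3)*(m - 6*sqrt(2))*(sqrt(2)*m/2 + sqrt(2)/2)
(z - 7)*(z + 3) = z^2 - 4*z - 21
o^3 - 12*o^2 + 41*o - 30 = (o - 6)*(o - 5)*(o - 1)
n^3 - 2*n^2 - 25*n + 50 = (n - 5)*(n - 2)*(n + 5)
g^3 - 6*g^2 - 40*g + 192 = (g - 8)*(g - 4)*(g + 6)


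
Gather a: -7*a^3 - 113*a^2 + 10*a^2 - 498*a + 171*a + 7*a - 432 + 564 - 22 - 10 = -7*a^3 - 103*a^2 - 320*a + 100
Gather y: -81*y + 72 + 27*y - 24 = 48 - 54*y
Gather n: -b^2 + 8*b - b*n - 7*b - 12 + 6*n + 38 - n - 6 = -b^2 + b + n*(5 - b) + 20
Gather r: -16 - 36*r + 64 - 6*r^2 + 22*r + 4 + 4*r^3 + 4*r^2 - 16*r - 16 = 4*r^3 - 2*r^2 - 30*r + 36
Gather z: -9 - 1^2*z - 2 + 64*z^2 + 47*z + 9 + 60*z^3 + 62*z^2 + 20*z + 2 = 60*z^3 + 126*z^2 + 66*z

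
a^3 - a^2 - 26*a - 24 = (a - 6)*(a + 1)*(a + 4)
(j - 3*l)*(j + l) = j^2 - 2*j*l - 3*l^2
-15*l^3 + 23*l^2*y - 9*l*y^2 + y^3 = (-5*l + y)*(-3*l + y)*(-l + y)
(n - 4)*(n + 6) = n^2 + 2*n - 24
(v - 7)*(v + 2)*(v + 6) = v^3 + v^2 - 44*v - 84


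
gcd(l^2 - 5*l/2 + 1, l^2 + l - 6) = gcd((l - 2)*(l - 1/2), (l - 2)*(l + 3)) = l - 2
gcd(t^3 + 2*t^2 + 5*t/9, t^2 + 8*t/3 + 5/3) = t + 5/3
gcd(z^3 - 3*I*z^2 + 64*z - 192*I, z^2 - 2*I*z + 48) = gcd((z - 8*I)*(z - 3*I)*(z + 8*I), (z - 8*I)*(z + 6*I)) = z - 8*I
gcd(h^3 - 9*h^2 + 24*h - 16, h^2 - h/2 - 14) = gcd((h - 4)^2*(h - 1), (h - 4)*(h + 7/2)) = h - 4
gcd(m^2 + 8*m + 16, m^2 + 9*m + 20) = m + 4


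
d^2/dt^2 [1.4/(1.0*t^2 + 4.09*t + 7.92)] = (-2.8*t^2 - 11.452*t + 1.4*(2.0*t + 4.09)*(4.0*t + 8.18) - 22.176)/(1.0*t^2 + 4.09*t + 7.92)^3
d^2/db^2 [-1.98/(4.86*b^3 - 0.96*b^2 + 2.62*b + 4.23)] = ((57.7368*b - 3.8016)*(4.86*b^3 - 0.96*b^2 + 2.62*b + 4.23) - 1.98*(14.58*b^2 - 1.92*b + 2.62)*(29.16*b^2 - 3.84*b + 5.24))/(4.86*b^3 - 0.96*b^2 + 2.62*b + 4.23)^3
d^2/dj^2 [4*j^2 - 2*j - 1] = 8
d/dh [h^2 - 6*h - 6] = 2*h - 6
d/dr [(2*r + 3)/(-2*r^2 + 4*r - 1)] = 2*(2*r^2 + 6*r - 7)/(4*r^4 - 16*r^3 + 20*r^2 - 8*r + 1)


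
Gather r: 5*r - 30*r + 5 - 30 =-25*r - 25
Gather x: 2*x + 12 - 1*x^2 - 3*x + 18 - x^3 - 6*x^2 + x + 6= -x^3 - 7*x^2 + 36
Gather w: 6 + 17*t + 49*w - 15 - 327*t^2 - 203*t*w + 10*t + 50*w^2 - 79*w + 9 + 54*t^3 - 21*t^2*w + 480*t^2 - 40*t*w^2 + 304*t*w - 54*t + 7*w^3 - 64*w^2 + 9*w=54*t^3 + 153*t^2 - 27*t + 7*w^3 + w^2*(-40*t - 14) + w*(-21*t^2 + 101*t - 21)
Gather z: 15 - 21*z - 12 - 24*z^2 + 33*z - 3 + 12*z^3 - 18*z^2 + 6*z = 12*z^3 - 42*z^2 + 18*z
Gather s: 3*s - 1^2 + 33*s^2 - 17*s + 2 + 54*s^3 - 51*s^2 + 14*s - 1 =54*s^3 - 18*s^2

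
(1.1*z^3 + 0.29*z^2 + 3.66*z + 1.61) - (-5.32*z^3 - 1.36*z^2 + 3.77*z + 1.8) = 6.42*z^3 + 1.65*z^2 - 0.11*z - 0.19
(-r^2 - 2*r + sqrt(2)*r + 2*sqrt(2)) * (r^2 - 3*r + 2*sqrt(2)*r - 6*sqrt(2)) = -r^4 - sqrt(2)*r^3 + r^3 + sqrt(2)*r^2 + 10*r^2 - 4*r + 6*sqrt(2)*r - 24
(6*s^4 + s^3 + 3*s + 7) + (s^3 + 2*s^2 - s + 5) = 6*s^4 + 2*s^3 + 2*s^2 + 2*s + 12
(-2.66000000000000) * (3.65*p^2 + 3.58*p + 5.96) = -9.709*p^2 - 9.5228*p - 15.8536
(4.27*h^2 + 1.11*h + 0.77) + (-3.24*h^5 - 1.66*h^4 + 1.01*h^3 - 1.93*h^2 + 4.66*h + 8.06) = -3.24*h^5 - 1.66*h^4 + 1.01*h^3 + 2.34*h^2 + 5.77*h + 8.83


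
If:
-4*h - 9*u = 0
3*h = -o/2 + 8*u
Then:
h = -9*u/4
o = 59*u/2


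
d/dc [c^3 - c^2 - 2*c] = 3*c^2 - 2*c - 2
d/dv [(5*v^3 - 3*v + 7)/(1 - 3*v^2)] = 3*(-5*v^4 + 2*v^2 + 14*v - 1)/(9*v^4 - 6*v^2 + 1)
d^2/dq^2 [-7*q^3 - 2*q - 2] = -42*q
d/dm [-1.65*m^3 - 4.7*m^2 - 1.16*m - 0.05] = -4.95*m^2 - 9.4*m - 1.16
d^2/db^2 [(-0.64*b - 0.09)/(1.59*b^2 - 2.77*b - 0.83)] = ((0.64*b + 0.09)*(3.18*b - 2.77)*(6.36*b - 5.54) + (6.1056*b - 3.2594)*(-1.59*b^2 + 2.77*b + 0.83))/(-1.59*b^2 + 2.77*b + 0.83)^3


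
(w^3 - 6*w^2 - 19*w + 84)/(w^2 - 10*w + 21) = w + 4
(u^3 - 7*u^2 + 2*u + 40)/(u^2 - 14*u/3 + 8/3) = 3*(u^2 - 3*u - 10)/(3*u - 2)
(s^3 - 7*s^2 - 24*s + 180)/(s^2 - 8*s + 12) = (s^2 - s - 30)/(s - 2)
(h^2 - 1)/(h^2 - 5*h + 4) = (h + 1)/(h - 4)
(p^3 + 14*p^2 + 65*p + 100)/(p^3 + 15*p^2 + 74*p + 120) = (p + 5)/(p + 6)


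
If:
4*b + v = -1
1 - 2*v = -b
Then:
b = -1/3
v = 1/3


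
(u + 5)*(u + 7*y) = u^2 + 7*u*y + 5*u + 35*y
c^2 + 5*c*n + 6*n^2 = (c + 2*n)*(c + 3*n)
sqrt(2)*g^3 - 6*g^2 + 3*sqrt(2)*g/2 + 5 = (g - 5*sqrt(2)/2)*(g - sqrt(2))*(sqrt(2)*g + 1)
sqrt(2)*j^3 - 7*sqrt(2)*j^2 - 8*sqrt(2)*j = j*(j - 8)*(sqrt(2)*j + sqrt(2))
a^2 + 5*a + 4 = (a + 1)*(a + 4)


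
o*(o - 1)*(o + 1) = o^3 - o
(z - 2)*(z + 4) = z^2 + 2*z - 8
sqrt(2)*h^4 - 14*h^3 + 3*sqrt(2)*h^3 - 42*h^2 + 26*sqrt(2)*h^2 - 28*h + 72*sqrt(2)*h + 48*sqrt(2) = (h + 2)*(h - 4*sqrt(2))*(h - 3*sqrt(2))*(sqrt(2)*h + sqrt(2))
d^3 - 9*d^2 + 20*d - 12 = (d - 6)*(d - 2)*(d - 1)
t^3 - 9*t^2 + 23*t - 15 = (t - 5)*(t - 3)*(t - 1)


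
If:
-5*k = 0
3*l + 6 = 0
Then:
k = 0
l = -2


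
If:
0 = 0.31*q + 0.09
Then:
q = -0.29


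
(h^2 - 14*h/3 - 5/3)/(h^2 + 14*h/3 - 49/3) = (3*h^2 - 14*h - 5)/(3*h^2 + 14*h - 49)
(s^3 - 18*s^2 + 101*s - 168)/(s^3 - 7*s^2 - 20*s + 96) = (s - 7)/(s + 4)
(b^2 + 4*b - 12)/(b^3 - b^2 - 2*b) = (b + 6)/(b*(b + 1))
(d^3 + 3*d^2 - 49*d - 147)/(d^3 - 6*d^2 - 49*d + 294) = (d + 3)/(d - 6)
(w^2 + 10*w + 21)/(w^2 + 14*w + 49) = (w + 3)/(w + 7)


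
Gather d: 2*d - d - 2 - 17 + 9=d - 10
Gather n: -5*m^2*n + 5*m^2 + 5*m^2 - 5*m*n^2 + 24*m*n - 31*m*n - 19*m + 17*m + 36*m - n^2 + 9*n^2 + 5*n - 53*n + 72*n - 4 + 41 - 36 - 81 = 10*m^2 + 34*m + n^2*(8 - 5*m) + n*(-5*m^2 - 7*m + 24) - 80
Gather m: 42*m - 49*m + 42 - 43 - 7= -7*m - 8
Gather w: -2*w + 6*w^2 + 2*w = 6*w^2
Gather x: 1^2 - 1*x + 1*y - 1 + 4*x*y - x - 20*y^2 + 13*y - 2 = x*(4*y - 2) - 20*y^2 + 14*y - 2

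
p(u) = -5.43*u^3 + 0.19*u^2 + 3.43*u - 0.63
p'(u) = -16.29*u^2 + 0.38*u + 3.43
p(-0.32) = -1.53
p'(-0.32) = 1.64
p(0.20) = 0.02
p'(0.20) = 2.85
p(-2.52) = 78.83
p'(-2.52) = -100.98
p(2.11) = -43.56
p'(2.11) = -68.29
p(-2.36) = 63.71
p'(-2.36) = -88.20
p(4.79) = -576.61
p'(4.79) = -368.51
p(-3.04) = 143.25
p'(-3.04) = -148.27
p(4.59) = -505.98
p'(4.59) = -338.03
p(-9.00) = 3942.36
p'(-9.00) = -1319.48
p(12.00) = -9315.15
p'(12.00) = -2337.77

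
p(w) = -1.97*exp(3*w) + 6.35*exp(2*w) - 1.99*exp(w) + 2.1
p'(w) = -5.91*exp(3*w) + 12.7*exp(2*w) - 1.99*exp(w)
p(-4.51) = 2.08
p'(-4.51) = -0.02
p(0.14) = 5.21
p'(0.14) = 5.52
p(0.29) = 6.08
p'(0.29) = 5.92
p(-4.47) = 2.08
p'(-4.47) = -0.02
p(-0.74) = 2.38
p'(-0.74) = 1.30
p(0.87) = 6.74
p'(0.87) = -12.76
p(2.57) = -3334.02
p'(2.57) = -11040.42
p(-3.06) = 2.02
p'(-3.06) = -0.07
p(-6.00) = 2.10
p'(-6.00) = 0.00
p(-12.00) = 2.10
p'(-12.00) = 0.00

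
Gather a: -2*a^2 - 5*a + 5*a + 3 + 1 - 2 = 2 - 2*a^2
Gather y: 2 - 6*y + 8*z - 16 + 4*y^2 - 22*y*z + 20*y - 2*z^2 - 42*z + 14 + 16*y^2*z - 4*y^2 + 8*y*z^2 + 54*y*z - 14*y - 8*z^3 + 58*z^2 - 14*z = 16*y^2*z + y*(8*z^2 + 32*z) - 8*z^3 + 56*z^2 - 48*z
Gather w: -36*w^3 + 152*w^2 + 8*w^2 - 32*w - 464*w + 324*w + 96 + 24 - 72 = -36*w^3 + 160*w^2 - 172*w + 48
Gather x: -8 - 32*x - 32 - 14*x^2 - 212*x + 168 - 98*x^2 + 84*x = -112*x^2 - 160*x + 128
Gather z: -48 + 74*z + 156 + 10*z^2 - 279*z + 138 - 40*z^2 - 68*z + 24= -30*z^2 - 273*z + 270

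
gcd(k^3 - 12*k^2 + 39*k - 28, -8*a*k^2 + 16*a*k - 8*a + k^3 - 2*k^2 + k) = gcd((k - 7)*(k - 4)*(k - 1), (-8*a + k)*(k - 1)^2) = k - 1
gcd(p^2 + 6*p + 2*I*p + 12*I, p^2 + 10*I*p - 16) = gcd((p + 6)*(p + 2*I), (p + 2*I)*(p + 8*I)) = p + 2*I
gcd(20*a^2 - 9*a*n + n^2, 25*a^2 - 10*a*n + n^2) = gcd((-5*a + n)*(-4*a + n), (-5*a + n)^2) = 5*a - n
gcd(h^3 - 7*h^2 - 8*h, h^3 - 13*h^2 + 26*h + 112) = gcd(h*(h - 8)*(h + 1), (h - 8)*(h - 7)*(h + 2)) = h - 8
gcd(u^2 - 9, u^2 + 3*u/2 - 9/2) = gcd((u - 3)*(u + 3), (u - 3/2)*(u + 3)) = u + 3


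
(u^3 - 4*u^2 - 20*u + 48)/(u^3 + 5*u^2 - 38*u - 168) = (u - 2)/(u + 7)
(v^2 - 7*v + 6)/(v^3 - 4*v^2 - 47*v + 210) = (v - 1)/(v^2 + 2*v - 35)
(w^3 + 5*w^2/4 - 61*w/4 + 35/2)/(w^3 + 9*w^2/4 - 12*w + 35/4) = (w - 2)/(w - 1)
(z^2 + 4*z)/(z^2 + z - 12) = z/(z - 3)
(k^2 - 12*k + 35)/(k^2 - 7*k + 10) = (k - 7)/(k - 2)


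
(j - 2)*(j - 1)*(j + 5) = j^3 + 2*j^2 - 13*j + 10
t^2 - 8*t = t*(t - 8)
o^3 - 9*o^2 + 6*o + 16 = (o - 8)*(o - 2)*(o + 1)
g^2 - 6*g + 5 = (g - 5)*(g - 1)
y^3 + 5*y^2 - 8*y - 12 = (y - 2)*(y + 1)*(y + 6)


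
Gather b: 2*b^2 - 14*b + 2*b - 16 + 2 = 2*b^2 - 12*b - 14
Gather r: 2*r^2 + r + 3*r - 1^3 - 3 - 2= 2*r^2 + 4*r - 6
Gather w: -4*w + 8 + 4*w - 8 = 0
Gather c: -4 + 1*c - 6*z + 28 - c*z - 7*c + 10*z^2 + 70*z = c*(-z - 6) + 10*z^2 + 64*z + 24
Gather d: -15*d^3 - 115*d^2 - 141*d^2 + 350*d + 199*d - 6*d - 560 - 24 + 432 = -15*d^3 - 256*d^2 + 543*d - 152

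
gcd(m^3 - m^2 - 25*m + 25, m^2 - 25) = m^2 - 25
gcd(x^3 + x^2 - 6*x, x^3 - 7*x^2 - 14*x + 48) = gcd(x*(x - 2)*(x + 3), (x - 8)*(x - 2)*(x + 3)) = x^2 + x - 6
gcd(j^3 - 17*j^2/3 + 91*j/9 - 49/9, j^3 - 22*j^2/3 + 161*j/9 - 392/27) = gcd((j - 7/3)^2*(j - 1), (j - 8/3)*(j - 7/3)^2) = j^2 - 14*j/3 + 49/9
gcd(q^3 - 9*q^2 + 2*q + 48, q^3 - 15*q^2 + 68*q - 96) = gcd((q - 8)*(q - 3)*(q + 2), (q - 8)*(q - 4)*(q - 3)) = q^2 - 11*q + 24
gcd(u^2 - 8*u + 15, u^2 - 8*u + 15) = u^2 - 8*u + 15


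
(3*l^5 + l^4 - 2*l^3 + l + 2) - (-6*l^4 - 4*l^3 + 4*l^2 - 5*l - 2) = 3*l^5 + 7*l^4 + 2*l^3 - 4*l^2 + 6*l + 4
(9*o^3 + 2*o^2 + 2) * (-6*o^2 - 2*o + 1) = -54*o^5 - 30*o^4 + 5*o^3 - 10*o^2 - 4*o + 2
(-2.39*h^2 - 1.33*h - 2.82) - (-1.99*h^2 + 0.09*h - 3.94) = -0.4*h^2 - 1.42*h + 1.12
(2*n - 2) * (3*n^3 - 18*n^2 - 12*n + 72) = 6*n^4 - 42*n^3 + 12*n^2 + 168*n - 144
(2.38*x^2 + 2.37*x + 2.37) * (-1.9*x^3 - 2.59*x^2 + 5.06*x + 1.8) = -4.522*x^5 - 10.6672*x^4 + 1.4015*x^3 + 10.1379*x^2 + 16.2582*x + 4.266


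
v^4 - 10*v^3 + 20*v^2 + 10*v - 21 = (v - 7)*(v - 3)*(v - 1)*(v + 1)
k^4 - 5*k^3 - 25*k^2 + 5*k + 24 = (k - 8)*(k - 1)*(k + 1)*(k + 3)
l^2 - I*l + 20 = (l - 5*I)*(l + 4*I)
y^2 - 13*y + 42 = (y - 7)*(y - 6)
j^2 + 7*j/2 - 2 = (j - 1/2)*(j + 4)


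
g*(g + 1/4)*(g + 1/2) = g^3 + 3*g^2/4 + g/8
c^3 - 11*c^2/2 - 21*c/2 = c*(c - 7)*(c + 3/2)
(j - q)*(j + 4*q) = j^2 + 3*j*q - 4*q^2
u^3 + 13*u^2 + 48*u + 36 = (u + 1)*(u + 6)^2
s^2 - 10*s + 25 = (s - 5)^2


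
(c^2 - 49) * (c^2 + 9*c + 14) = c^4 + 9*c^3 - 35*c^2 - 441*c - 686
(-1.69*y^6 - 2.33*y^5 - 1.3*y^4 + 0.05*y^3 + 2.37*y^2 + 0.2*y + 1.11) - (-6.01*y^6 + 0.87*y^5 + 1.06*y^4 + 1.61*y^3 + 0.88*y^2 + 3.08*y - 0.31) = 4.32*y^6 - 3.2*y^5 - 2.36*y^4 - 1.56*y^3 + 1.49*y^2 - 2.88*y + 1.42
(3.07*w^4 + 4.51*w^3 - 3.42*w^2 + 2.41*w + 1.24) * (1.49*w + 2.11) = 4.5743*w^5 + 13.1976*w^4 + 4.4203*w^3 - 3.6253*w^2 + 6.9327*w + 2.6164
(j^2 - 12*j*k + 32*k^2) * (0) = 0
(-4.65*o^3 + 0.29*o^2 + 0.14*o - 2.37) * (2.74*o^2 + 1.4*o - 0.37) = -12.741*o^5 - 5.7154*o^4 + 2.5101*o^3 - 6.4051*o^2 - 3.3698*o + 0.8769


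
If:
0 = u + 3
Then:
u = -3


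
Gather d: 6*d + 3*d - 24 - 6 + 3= 9*d - 27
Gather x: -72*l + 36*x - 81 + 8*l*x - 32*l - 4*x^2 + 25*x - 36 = -104*l - 4*x^2 + x*(8*l + 61) - 117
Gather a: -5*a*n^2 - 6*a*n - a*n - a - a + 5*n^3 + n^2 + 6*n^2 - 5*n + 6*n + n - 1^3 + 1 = a*(-5*n^2 - 7*n - 2) + 5*n^3 + 7*n^2 + 2*n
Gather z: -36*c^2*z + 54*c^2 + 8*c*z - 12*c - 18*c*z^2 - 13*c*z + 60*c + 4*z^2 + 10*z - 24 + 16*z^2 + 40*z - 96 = 54*c^2 + 48*c + z^2*(20 - 18*c) + z*(-36*c^2 - 5*c + 50) - 120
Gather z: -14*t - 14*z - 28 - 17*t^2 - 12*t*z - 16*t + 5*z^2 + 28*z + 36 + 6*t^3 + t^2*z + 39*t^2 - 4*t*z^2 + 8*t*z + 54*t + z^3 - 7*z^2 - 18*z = 6*t^3 + 22*t^2 + 24*t + z^3 + z^2*(-4*t - 2) + z*(t^2 - 4*t - 4) + 8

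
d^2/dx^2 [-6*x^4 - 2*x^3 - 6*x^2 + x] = -72*x^2 - 12*x - 12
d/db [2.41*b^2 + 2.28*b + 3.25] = 4.82*b + 2.28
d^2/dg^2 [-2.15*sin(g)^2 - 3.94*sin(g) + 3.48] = 3.94*sin(g) - 4.3*cos(2*g)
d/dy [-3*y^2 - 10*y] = -6*y - 10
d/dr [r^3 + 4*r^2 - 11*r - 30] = 3*r^2 + 8*r - 11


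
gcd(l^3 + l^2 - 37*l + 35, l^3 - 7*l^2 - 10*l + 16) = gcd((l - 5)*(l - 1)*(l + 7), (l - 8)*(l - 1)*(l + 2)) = l - 1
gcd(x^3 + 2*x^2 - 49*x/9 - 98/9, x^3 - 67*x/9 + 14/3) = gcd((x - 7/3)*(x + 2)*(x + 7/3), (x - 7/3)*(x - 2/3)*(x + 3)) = x - 7/3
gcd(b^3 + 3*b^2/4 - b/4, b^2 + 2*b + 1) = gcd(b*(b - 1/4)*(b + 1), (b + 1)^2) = b + 1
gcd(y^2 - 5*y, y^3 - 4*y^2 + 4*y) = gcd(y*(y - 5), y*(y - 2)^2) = y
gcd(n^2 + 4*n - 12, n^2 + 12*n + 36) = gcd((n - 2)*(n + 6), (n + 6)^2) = n + 6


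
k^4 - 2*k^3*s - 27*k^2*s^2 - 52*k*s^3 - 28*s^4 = (k - 7*s)*(k + s)*(k + 2*s)^2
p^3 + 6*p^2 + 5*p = p*(p + 1)*(p + 5)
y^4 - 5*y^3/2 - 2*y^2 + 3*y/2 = y*(y - 3)*(y - 1/2)*(y + 1)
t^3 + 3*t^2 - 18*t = t*(t - 3)*(t + 6)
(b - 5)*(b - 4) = b^2 - 9*b + 20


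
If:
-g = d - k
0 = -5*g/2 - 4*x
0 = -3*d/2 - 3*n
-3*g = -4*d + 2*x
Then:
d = -7*x/10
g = -8*x/5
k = -23*x/10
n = 7*x/20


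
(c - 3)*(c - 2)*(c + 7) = c^3 + 2*c^2 - 29*c + 42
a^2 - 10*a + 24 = (a - 6)*(a - 4)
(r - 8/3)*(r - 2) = r^2 - 14*r/3 + 16/3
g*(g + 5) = g^2 + 5*g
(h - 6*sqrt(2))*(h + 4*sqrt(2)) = h^2 - 2*sqrt(2)*h - 48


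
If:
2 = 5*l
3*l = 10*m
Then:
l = 2/5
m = 3/25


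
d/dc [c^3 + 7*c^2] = c*(3*c + 14)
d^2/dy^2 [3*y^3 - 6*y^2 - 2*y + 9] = 18*y - 12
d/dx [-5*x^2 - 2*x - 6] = -10*x - 2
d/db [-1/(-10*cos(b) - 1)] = 10*sin(b)/(10*cos(b) + 1)^2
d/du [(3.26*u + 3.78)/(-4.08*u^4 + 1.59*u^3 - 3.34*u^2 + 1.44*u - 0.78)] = (39.9024*u^4 + 51.3228*u^3 - 7.1422*u^2 + 25.2504*u - 7.986)/(16.6464*u^8 - 12.9744*u^7 + 29.7825*u^6 - 22.3716*u^5 + 22.0996*u^4 - 12.0996*u^3 + 7.284*u^2 - 2.2464*u + 0.6084)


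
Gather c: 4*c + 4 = 4*c + 4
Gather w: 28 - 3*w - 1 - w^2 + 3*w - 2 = 25 - w^2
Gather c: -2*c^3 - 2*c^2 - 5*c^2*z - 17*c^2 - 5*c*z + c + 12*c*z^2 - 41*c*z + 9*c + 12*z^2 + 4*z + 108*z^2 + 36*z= -2*c^3 + c^2*(-5*z - 19) + c*(12*z^2 - 46*z + 10) + 120*z^2 + 40*z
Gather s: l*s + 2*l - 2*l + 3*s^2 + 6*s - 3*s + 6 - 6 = 3*s^2 + s*(l + 3)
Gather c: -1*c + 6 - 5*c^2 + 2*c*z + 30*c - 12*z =-5*c^2 + c*(2*z + 29) - 12*z + 6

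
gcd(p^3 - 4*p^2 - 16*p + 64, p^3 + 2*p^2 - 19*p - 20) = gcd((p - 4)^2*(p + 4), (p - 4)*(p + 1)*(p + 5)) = p - 4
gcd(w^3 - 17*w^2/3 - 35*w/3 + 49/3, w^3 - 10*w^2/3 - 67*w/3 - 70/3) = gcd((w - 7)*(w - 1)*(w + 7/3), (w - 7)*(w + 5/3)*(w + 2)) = w - 7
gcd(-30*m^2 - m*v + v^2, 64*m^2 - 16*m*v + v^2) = 1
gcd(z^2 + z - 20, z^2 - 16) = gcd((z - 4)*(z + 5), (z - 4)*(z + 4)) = z - 4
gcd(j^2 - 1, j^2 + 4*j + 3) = j + 1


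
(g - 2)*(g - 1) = g^2 - 3*g + 2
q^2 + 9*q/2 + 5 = (q + 2)*(q + 5/2)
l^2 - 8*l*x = l*(l - 8*x)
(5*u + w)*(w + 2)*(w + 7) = 5*u*w^2 + 45*u*w + 70*u + w^3 + 9*w^2 + 14*w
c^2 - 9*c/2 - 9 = (c - 6)*(c + 3/2)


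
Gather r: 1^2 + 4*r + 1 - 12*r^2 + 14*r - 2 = -12*r^2 + 18*r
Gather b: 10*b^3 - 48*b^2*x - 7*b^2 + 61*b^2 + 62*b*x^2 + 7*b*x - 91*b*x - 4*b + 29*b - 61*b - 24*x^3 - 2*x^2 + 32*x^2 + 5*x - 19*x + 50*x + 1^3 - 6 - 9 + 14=10*b^3 + b^2*(54 - 48*x) + b*(62*x^2 - 84*x - 36) - 24*x^3 + 30*x^2 + 36*x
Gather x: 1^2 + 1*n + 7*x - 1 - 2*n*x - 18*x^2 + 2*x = n - 18*x^2 + x*(9 - 2*n)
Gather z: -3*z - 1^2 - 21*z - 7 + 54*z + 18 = 30*z + 10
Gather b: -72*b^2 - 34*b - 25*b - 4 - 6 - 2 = -72*b^2 - 59*b - 12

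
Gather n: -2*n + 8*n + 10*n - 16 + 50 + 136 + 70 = 16*n + 240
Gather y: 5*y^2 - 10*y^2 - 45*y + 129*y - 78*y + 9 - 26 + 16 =-5*y^2 + 6*y - 1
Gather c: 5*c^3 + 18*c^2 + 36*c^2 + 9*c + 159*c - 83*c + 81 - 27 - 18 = 5*c^3 + 54*c^2 + 85*c + 36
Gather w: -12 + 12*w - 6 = 12*w - 18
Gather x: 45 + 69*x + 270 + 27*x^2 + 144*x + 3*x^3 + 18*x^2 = 3*x^3 + 45*x^2 + 213*x + 315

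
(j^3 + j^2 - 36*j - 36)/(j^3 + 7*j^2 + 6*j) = (j - 6)/j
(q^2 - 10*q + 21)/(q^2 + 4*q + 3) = (q^2 - 10*q + 21)/(q^2 + 4*q + 3)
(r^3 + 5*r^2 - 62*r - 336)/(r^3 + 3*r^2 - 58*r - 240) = (r + 7)/(r + 5)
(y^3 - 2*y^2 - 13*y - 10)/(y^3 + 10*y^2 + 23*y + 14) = (y - 5)/(y + 7)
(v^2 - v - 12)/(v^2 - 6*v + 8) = (v + 3)/(v - 2)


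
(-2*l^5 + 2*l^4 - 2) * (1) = -2*l^5 + 2*l^4 - 2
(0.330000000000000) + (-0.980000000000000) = -0.650000000000000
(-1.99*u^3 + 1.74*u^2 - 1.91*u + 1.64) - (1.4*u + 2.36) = -1.99*u^3 + 1.74*u^2 - 3.31*u - 0.72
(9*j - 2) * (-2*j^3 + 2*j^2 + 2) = -18*j^4 + 22*j^3 - 4*j^2 + 18*j - 4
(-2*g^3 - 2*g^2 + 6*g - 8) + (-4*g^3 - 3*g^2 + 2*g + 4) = -6*g^3 - 5*g^2 + 8*g - 4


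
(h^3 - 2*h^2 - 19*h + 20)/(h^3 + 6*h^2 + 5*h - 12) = (h - 5)/(h + 3)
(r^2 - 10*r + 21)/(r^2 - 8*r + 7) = (r - 3)/(r - 1)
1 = 1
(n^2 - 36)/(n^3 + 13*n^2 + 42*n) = (n - 6)/(n*(n + 7))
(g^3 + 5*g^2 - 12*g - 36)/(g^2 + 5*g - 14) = (g^3 + 5*g^2 - 12*g - 36)/(g^2 + 5*g - 14)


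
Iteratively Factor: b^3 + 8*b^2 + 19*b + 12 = (b + 3)*(b^2 + 5*b + 4) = (b + 1)*(b + 3)*(b + 4)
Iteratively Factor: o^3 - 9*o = (o)*(o^2 - 9) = o*(o + 3)*(o - 3)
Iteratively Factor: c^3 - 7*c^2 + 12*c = (c)*(c^2 - 7*c + 12) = c*(c - 4)*(c - 3)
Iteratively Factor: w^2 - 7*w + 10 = (w - 5)*(w - 2)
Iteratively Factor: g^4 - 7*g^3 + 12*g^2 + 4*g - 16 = (g - 2)*(g^3 - 5*g^2 + 2*g + 8) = (g - 4)*(g - 2)*(g^2 - g - 2) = (g - 4)*(g - 2)^2*(g + 1)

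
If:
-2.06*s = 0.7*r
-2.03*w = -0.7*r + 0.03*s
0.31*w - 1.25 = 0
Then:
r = 11.53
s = -3.92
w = 4.03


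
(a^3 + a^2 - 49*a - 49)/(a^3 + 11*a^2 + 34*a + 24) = (a^2 - 49)/(a^2 + 10*a + 24)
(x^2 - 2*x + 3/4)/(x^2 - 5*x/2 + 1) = (x - 3/2)/(x - 2)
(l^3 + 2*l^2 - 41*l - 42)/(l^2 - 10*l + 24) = (l^2 + 8*l + 7)/(l - 4)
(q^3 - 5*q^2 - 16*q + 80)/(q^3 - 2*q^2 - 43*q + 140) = (q + 4)/(q + 7)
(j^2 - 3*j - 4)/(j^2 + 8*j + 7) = (j - 4)/(j + 7)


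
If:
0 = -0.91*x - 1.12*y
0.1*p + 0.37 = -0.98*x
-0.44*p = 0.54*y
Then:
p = -0.34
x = -0.34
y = 0.28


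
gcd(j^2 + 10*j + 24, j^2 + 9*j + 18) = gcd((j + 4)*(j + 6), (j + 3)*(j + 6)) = j + 6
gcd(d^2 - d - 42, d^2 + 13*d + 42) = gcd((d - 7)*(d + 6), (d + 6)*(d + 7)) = d + 6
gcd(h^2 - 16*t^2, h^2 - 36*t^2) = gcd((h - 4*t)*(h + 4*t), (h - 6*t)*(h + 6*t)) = 1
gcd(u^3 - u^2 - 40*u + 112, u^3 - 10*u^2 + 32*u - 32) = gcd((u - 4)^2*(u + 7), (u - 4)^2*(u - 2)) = u^2 - 8*u + 16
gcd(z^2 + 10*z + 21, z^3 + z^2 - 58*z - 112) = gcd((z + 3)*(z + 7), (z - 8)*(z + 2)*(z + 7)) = z + 7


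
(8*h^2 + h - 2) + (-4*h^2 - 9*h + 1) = 4*h^2 - 8*h - 1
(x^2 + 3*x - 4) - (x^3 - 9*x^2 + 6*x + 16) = -x^3 + 10*x^2 - 3*x - 20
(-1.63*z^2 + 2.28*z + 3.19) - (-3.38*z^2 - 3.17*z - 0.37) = 1.75*z^2 + 5.45*z + 3.56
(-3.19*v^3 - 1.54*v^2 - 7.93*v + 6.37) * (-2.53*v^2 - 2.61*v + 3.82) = 8.0707*v^5 + 12.2221*v^4 + 11.8965*v^3 - 1.3016*v^2 - 46.9183*v + 24.3334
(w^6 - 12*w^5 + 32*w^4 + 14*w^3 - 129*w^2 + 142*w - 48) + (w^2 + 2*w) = w^6 - 12*w^5 + 32*w^4 + 14*w^3 - 128*w^2 + 144*w - 48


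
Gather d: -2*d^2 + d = -2*d^2 + d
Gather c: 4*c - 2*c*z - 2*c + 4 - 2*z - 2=c*(2 - 2*z) - 2*z + 2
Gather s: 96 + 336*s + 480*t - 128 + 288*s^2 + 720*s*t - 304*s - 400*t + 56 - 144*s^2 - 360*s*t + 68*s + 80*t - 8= 144*s^2 + s*(360*t + 100) + 160*t + 16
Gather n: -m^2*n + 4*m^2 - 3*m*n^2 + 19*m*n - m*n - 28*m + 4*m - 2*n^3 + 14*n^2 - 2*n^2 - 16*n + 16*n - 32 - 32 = 4*m^2 - 24*m - 2*n^3 + n^2*(12 - 3*m) + n*(-m^2 + 18*m) - 64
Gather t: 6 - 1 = 5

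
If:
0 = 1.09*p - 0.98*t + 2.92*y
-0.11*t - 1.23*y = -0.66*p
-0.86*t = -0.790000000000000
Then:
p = 0.43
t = 0.92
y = 0.15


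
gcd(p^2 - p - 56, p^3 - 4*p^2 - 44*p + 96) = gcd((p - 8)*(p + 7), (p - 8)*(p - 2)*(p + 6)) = p - 8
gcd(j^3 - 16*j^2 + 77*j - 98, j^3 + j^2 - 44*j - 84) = j - 7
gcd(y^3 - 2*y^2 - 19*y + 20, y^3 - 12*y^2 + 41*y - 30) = y^2 - 6*y + 5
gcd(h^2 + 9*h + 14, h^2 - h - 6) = h + 2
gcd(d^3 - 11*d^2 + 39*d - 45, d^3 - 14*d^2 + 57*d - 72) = d^2 - 6*d + 9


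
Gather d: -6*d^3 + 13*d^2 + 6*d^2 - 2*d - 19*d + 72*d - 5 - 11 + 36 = -6*d^3 + 19*d^2 + 51*d + 20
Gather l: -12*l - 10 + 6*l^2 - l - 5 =6*l^2 - 13*l - 15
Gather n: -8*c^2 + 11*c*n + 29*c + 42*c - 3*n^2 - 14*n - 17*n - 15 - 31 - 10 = -8*c^2 + 71*c - 3*n^2 + n*(11*c - 31) - 56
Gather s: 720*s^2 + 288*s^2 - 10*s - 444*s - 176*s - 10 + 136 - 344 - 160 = 1008*s^2 - 630*s - 378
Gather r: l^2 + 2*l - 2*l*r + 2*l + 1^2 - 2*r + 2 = l^2 + 4*l + r*(-2*l - 2) + 3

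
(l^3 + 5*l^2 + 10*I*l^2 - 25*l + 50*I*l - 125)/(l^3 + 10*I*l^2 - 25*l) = (l + 5)/l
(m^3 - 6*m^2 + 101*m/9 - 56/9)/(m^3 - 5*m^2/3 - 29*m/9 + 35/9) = (3*m - 8)/(3*m + 5)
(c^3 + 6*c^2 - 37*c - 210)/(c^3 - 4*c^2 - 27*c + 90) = (c + 7)/(c - 3)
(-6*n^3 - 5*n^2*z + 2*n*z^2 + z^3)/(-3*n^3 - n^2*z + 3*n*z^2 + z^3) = (-2*n + z)/(-n + z)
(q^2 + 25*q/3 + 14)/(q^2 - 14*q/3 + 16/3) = (3*q^2 + 25*q + 42)/(3*q^2 - 14*q + 16)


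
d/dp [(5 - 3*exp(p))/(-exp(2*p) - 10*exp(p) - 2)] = (-3*exp(2*p) + 10*exp(p) + 56)*exp(p)/(exp(4*p) + 20*exp(3*p) + 104*exp(2*p) + 40*exp(p) + 4)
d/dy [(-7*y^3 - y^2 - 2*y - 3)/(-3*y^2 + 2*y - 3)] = (21*y^4 - 28*y^3 + 55*y^2 - 12*y + 12)/(9*y^4 - 12*y^3 + 22*y^2 - 12*y + 9)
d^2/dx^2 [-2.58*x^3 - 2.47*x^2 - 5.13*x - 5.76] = -15.48*x - 4.94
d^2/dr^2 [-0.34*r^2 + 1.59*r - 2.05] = -0.680000000000000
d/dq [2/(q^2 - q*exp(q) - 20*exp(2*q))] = 2*(q*exp(q) - 2*q + 40*exp(2*q) + exp(q))/(-q^2 + q*exp(q) + 20*exp(2*q))^2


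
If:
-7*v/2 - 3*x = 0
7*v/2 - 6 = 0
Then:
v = 12/7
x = -2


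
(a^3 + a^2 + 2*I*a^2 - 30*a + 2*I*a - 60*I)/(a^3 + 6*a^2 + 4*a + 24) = (a - 5)/(a - 2*I)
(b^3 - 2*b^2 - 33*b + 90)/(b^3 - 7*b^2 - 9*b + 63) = (b^2 + b - 30)/(b^2 - 4*b - 21)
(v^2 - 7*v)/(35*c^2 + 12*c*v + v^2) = v*(v - 7)/(35*c^2 + 12*c*v + v^2)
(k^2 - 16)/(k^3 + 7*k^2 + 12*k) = (k - 4)/(k*(k + 3))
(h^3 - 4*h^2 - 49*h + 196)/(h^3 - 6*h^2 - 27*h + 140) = (h + 7)/(h + 5)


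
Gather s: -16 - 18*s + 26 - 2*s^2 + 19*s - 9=-2*s^2 + s + 1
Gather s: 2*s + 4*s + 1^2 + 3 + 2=6*s + 6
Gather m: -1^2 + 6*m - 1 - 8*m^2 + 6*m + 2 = -8*m^2 + 12*m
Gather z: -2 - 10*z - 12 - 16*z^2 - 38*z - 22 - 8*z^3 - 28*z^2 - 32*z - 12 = -8*z^3 - 44*z^2 - 80*z - 48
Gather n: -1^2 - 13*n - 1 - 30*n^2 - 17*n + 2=-30*n^2 - 30*n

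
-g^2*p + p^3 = p*(-g + p)*(g + p)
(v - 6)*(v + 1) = v^2 - 5*v - 6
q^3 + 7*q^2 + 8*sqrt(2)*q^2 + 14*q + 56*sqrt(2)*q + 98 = (q + 7)*(q + sqrt(2))*(q + 7*sqrt(2))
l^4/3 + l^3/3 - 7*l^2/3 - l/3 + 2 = (l/3 + 1/3)*(l - 2)*(l - 1)*(l + 3)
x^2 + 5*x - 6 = (x - 1)*(x + 6)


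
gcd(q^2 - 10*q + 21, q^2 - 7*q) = q - 7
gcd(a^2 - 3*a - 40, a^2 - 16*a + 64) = a - 8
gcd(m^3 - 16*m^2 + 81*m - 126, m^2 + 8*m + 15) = 1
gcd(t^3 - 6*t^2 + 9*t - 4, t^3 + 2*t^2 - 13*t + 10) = t - 1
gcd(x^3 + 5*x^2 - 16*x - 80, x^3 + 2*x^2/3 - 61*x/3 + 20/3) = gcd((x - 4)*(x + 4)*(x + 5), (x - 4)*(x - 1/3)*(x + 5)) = x^2 + x - 20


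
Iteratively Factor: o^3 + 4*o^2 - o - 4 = (o + 1)*(o^2 + 3*o - 4) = (o + 1)*(o + 4)*(o - 1)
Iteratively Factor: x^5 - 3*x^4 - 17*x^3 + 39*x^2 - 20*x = (x - 1)*(x^4 - 2*x^3 - 19*x^2 + 20*x) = x*(x - 1)*(x^3 - 2*x^2 - 19*x + 20) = x*(x - 1)^2*(x^2 - x - 20) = x*(x - 1)^2*(x + 4)*(x - 5)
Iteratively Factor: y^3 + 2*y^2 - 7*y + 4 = (y + 4)*(y^2 - 2*y + 1) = (y - 1)*(y + 4)*(y - 1)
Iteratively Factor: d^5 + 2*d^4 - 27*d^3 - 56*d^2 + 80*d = (d)*(d^4 + 2*d^3 - 27*d^2 - 56*d + 80) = d*(d - 5)*(d^3 + 7*d^2 + 8*d - 16) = d*(d - 5)*(d + 4)*(d^2 + 3*d - 4) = d*(d - 5)*(d - 1)*(d + 4)*(d + 4)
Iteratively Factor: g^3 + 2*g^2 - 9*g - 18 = (g + 3)*(g^2 - g - 6) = (g + 2)*(g + 3)*(g - 3)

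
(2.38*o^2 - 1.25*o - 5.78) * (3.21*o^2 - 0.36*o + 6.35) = 7.6398*o^4 - 4.8693*o^3 - 2.9908*o^2 - 5.8567*o - 36.703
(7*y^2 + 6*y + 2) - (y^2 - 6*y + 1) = 6*y^2 + 12*y + 1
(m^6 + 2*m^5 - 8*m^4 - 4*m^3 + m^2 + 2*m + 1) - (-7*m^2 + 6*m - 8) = m^6 + 2*m^5 - 8*m^4 - 4*m^3 + 8*m^2 - 4*m + 9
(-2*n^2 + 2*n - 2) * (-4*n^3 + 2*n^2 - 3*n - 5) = 8*n^5 - 12*n^4 + 18*n^3 - 4*n + 10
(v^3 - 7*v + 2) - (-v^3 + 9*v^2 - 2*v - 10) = 2*v^3 - 9*v^2 - 5*v + 12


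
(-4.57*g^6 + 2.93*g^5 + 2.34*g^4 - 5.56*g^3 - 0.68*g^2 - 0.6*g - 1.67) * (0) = 0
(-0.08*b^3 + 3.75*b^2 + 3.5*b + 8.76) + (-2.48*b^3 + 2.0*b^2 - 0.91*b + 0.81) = -2.56*b^3 + 5.75*b^2 + 2.59*b + 9.57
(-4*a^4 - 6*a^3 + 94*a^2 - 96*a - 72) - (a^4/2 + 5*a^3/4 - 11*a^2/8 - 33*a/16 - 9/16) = -9*a^4/2 - 29*a^3/4 + 763*a^2/8 - 1503*a/16 - 1143/16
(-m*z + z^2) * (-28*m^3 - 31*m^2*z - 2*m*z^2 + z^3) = 28*m^4*z + 3*m^3*z^2 - 29*m^2*z^3 - 3*m*z^4 + z^5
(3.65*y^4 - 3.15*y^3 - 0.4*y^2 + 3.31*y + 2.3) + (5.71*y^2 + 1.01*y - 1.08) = 3.65*y^4 - 3.15*y^3 + 5.31*y^2 + 4.32*y + 1.22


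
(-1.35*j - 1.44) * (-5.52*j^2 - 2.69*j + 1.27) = 7.452*j^3 + 11.5803*j^2 + 2.1591*j - 1.8288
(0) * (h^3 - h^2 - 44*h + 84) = 0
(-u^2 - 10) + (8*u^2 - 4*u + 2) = 7*u^2 - 4*u - 8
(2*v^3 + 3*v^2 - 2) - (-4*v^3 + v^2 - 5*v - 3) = 6*v^3 + 2*v^2 + 5*v + 1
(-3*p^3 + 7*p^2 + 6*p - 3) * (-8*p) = 24*p^4 - 56*p^3 - 48*p^2 + 24*p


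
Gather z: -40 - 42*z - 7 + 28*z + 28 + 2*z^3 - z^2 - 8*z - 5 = 2*z^3 - z^2 - 22*z - 24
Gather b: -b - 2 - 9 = -b - 11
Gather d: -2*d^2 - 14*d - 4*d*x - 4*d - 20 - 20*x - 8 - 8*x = -2*d^2 + d*(-4*x - 18) - 28*x - 28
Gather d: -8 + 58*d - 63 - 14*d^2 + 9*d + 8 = -14*d^2 + 67*d - 63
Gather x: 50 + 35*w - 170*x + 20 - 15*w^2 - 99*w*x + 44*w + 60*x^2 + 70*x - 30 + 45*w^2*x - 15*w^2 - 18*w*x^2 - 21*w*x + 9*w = -30*w^2 + 88*w + x^2*(60 - 18*w) + x*(45*w^2 - 120*w - 100) + 40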